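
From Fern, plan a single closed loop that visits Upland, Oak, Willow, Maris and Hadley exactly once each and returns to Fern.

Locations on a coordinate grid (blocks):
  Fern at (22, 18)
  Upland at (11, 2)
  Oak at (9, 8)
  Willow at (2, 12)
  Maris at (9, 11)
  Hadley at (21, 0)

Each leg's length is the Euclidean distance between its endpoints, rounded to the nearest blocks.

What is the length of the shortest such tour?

64 blocks — the shortest possible round trip.

There are 60 distinct closed tours to check (reversals are equivalent).
Fern-Upland-Oak-Willow-Maris-Hadley-Fern: 19+6+8+7+16+18 = 74
Fern-Upland-Oak-Willow-Hadley-Maris-Fern: 19+6+8+22+16+15 = 86
Fern-Upland-Oak-Maris-Willow-Hadley-Fern: 19+6+3+7+22+18 = 75
Fern-Upland-Oak-Maris-Hadley-Willow-Fern: 19+6+3+16+22+21 = 87
Fern-Upland-Oak-Hadley-Willow-Maris-Fern: 19+6+14+22+7+15 = 83
Fern-Upland-Oak-Hadley-Maris-Willow-Fern: 19+6+14+16+7+21 = 83
Fern-Upland-Willow-Oak-Maris-Hadley-Fern: 19+13+8+3+16+18 = 77
Fern-Upland-Willow-Oak-Hadley-Maris-Fern: 19+13+8+14+16+15 = 85
Fern-Upland-Willow-Maris-Oak-Hadley-Fern: 19+13+7+3+14+18 = 74
Fern-Upland-Willow-Maris-Hadley-Oak-Fern: 19+13+7+16+14+16 = 85
Fern-Upland-Willow-Hadley-Oak-Maris-Fern: 19+13+22+14+3+15 = 86
Fern-Upland-Willow-Hadley-Maris-Oak-Fern: 19+13+22+16+3+16 = 89
Fern-Upland-Maris-Oak-Willow-Hadley-Fern: 19+9+3+8+22+18 = 79
Fern-Upland-Maris-Oak-Hadley-Willow-Fern: 19+9+3+14+22+21 = 88
… (46 more)
Fern-Maris-Willow-Oak-Upland-Hadley-Fern: 15+7+8+6+10+18 = 64  ← best
The minimum is 64.
One optimal route: Fern → Maris → Willow → Oak → Upland → Hadley → Fern (or its reverse).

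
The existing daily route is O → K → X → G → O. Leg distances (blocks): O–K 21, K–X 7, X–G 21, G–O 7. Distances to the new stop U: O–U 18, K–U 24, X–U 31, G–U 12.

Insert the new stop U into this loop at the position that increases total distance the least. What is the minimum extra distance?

Insertion cost between consecutive stops i–j is d(i,U) + d(U,j) − d(i,j):
  between O and K: 18 + 24 − 21 = 21
  between K and X: 24 + 31 − 7 = 48
  between X and G: 31 + 12 − 21 = 22
  between G and O: 12 + 18 − 7 = 23
Cheapest insertion is between O and K, adding 21.
New total = 56 + 21 = 77.

Minimum extra distance: 21 blocks, inserting U between O and K.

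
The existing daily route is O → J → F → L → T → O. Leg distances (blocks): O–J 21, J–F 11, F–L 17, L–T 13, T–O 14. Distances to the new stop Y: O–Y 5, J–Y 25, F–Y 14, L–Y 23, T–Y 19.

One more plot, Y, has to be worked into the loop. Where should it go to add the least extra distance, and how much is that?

Insertion cost between consecutive stops i–j is d(i,Y) + d(Y,j) − d(i,j):
  between O and J: 5 + 25 − 21 = 9
  between J and F: 25 + 14 − 11 = 28
  between F and L: 14 + 23 − 17 = 20
  between L and T: 23 + 19 − 13 = 29
  between T and O: 19 + 5 − 14 = 10
Cheapest insertion is between O and J, adding 9.
New total = 76 + 9 = 85.

+9 blocks — insert Y between O and J.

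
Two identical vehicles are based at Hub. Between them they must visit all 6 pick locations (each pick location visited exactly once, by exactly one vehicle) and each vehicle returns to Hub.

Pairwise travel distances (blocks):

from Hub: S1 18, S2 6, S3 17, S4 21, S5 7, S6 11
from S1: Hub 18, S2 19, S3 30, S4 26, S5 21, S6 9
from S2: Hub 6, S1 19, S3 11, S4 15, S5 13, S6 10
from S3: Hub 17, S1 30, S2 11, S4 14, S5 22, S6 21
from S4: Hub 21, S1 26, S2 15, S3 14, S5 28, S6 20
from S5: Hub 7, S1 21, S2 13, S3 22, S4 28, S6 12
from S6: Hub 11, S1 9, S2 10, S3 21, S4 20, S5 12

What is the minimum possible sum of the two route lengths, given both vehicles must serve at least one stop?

There are 2^5 − 1 = 31 ways to divide the 6 stops into two non-empty groups. For each, the best each vehicle can do is its own shortest tour through its group:
  {S1} + {S2, S3, S4, S5, S6}: 36 + 70 = 106
  {S2} + {S1, S3, S4, S5, S6}: 12 + 85 = 97
  {S1, S2} + {S3, S4, S5, S6}: 43 + 70 = 113
  {S3} + {S1, S2, S4, S5, S6}: 34 + 75 = 109
  {S1, S3} + {S2, S4, S5, S6}: 65 + 60 = 125
  {S2, S3} + {S1, S4, S5, S6}: 34 + 75 = 109
  … (31 splits in total)
  {S5} + {S1, S2, S3, S4, S6}: 14 + 77 = 91  ← best
Best: vehicle 1 Hub → S5 → Hub = 14; vehicle 2 Hub → S2 → S3 → S4 → S1 → S6 → Hub = 77; combined 91.

91 blocks — the smallest possible combined total.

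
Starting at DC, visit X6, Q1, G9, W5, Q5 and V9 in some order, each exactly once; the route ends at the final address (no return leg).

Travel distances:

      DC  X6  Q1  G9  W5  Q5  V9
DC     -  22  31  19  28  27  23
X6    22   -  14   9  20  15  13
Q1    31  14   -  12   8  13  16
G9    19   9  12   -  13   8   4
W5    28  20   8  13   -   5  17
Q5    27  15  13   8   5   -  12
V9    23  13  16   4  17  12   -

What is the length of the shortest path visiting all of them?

There are 6! = 720 possible orderings.
DC→X6→Q1→G9→W5→Q5→V9: 22+14+12+13+5+12 = 78
DC→X6→Q1→G9→W5→V9→Q5: 22+14+12+13+17+12 = 90
DC→X6→Q1→G9→Q5→W5→V9: 22+14+12+8+5+17 = 78
DC→X6→Q1→G9→Q5→V9→W5: 22+14+12+8+12+17 = 85
DC→X6→Q1→G9→V9→W5→Q5: 22+14+12+4+17+5 = 74
DC→X6→Q1→G9→V9→Q5→W5: 22+14+12+4+12+5 = 69
DC→X6→Q1→W5→G9→Q5→V9: 22+14+8+13+8+12 = 77
DC→X6→Q1→W5→G9→V9→Q5: 22+14+8+13+4+12 = 73
… (712 more)
DC→X6→G9→V9→Q5→W5→Q1: 22+9+4+12+5+8 = 60  ← best
The minimum is 60.
One shortest path: DC → X6 → G9 → V9 → Q5 → W5 → Q1.

Shortest open route: 60.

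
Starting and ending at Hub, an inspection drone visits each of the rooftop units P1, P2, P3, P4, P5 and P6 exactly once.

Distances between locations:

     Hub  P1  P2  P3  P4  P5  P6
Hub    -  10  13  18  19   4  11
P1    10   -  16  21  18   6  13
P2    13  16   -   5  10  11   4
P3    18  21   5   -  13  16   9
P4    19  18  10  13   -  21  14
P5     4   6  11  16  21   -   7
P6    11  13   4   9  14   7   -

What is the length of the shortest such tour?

With 6 stops there are 6!/2 = 360 distinct round trips (a route and its reverse cost the same).
Hub - P1 - P2 - P3 - P4 - P5 - P6 - Hub: 10+16+5+13+21+7+11 = 83
Hub - P1 - P2 - P3 - P4 - P6 - P5 - Hub: 10+16+5+13+14+7+4 = 69
Hub - P1 - P2 - P3 - P5 - P4 - P6 - Hub: 10+16+5+16+21+14+11 = 93
Hub - P1 - P2 - P3 - P5 - P6 - P4 - Hub: 10+16+5+16+7+14+19 = 87
Hub - P1 - P2 - P3 - P6 - P4 - P5 - Hub: 10+16+5+9+14+21+4 = 79
Hub - P1 - P2 - P3 - P6 - P5 - P4 - Hub: 10+16+5+9+7+21+19 = 87
Hub - P1 - P2 - P4 - P3 - P5 - P6 - Hub: 10+16+10+13+16+7+11 = 83
Hub - P1 - P2 - P4 - P3 - P6 - P5 - Hub: 10+16+10+13+9+7+4 = 69
… (352 more)
Hub - P1 - P4 - P3 - P2 - P6 - P5 - Hub: 10+18+13+5+4+7+4 = 61  ← best
The minimum is 61.
One optimal route: Hub → P1 → P4 → P3 → P2 → P6 → P5 → Hub (or its reverse).

61 — the shortest possible round trip.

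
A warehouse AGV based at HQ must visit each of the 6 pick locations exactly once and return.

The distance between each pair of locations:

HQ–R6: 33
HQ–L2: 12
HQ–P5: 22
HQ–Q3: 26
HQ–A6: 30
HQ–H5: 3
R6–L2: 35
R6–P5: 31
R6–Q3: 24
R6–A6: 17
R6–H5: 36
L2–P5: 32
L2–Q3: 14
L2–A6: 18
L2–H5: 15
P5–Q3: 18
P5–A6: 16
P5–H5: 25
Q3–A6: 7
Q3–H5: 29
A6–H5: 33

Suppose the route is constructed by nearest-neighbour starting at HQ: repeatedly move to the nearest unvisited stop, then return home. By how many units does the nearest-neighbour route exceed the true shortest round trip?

Excess over optimum: 10.

From HQ: H5=3, L2=12, P5=22, Q3=26, A6=30, R6=33 → choose H5 (3).
From H5: L2=15, P5=25, Q3=29, A6=33, R6=36 → choose L2 (15).
From L2: Q3=14, A6=18, P5=32, R6=35 → choose Q3 (14).
From Q3: A6=7, P5=18, R6=24 → choose A6 (7).
From A6: P5=16, R6=17 → choose P5 (16).
From P5: R6=31 → choose R6 (31).
NN route HQ → H5 → L2 → Q3 → A6 → P5 → R6 → HQ costs 119.
Optimal: HQ → L2 → Q3 → A6 → R6 → P5 → H5 → HQ costs 109 (by enumerating all 360 distinct tours).
Excess = 119 − 109 = 10.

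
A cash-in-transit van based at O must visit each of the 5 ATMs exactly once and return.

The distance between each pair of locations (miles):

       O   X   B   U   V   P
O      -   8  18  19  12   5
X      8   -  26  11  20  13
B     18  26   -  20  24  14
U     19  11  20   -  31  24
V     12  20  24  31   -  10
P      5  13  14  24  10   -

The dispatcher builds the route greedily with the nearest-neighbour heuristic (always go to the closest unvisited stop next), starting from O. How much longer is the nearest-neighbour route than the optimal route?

The nearest-neighbour route is 9 miles longer than optimal.

From O: P=5, X=8, V=12, B=18, U=19 → choose P (5).
From P: V=10, X=13, B=14, U=24 → choose V (10).
From V: X=20, B=24, U=31 → choose X (20).
From X: U=11, B=26 → choose U (11).
From U: B=20 → choose B (20).
NN route O → P → V → X → U → B → O costs 84.
Optimal: O → X → U → B → P → V → O costs 75 (by enumerating all 60 distinct tours).
Excess = 84 − 75 = 9.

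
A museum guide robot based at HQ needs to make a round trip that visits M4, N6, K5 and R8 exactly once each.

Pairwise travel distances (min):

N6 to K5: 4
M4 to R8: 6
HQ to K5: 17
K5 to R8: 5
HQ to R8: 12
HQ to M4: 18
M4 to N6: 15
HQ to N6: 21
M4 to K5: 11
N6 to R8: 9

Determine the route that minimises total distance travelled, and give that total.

HQ→M4→N6→K5→R8→HQ: 18+15+4+5+12 = 54
HQ→M4→N6→R8→K5→HQ: 18+15+9+5+17 = 64
HQ→M4→K5→N6→R8→HQ: 18+11+4+9+12 = 54
HQ→M4→K5→R8→N6→HQ: 18+11+5+9+21 = 64
HQ→M4→R8→N6→K5→HQ: 18+6+9+4+17 = 54
HQ→M4→R8→K5→N6→HQ: 18+6+5+4+21 = 54
HQ→N6→M4→K5→R8→HQ: 21+15+11+5+12 = 64
HQ→N6→M4→R8→K5→HQ: 21+15+6+5+17 = 64
HQ→N6→K5→M4→R8→HQ: 21+4+11+6+12 = 54
HQ→N6→R8→M4→K5→HQ: 21+9+6+11+17 = 64
HQ→K5→M4→N6→R8→HQ: 17+11+15+9+12 = 64
HQ→K5→N6→M4→R8→HQ: 17+4+15+6+12 = 54
The minimum is 54.
One optimal route: HQ → M4 → N6 → K5 → R8 → HQ (or its reverse).

Shortest round trip = 54 min.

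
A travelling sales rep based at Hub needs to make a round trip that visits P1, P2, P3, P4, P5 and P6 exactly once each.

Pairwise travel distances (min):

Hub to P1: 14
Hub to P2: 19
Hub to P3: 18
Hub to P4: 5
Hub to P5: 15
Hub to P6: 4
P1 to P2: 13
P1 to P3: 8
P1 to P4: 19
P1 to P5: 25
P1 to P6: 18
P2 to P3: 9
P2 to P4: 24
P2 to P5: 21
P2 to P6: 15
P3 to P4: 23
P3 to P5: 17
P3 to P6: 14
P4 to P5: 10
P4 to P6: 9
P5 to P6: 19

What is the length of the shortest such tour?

72 min — the shortest possible round trip.

Hub-P1-P2-P3-P4-P5-P6-Hub: 14+13+9+23+10+19+4 = 92
Hub-P1-P2-P3-P4-P6-P5-Hub: 14+13+9+23+9+19+15 = 102
Hub-P1-P2-P3-P5-P4-P6-Hub: 14+13+9+17+10+9+4 = 76
Hub-P1-P2-P3-P5-P6-P4-Hub: 14+13+9+17+19+9+5 = 86
Hub-P1-P2-P3-P6-P4-P5-Hub: 14+13+9+14+9+10+15 = 84
Hub-P1-P2-P3-P6-P5-P4-Hub: 14+13+9+14+19+10+5 = 84
Hub-P1-P2-P4-P3-P5-P6-Hub: 14+13+24+23+17+19+4 = 114
Hub-P1-P2-P4-P3-P6-P5-Hub: 14+13+24+23+14+19+15 = 122
… (352 more)
Hub-P4-P5-P3-P1-P2-P6-Hub: 5+10+17+8+13+15+4 = 72  ← best
The minimum is 72.
One optimal route: Hub → P4 → P5 → P3 → P1 → P2 → P6 → Hub (or its reverse).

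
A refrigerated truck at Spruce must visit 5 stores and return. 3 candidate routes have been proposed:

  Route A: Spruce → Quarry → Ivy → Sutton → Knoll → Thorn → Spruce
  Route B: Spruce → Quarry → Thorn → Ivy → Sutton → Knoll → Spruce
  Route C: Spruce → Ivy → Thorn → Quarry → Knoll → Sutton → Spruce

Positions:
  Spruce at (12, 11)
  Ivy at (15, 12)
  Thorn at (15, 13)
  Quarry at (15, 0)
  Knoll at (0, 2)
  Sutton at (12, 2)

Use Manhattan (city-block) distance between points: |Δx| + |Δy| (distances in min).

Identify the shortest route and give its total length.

Route A: 14 + 12 + 13 + 12 + 26 + 5 = 82
Route B: 14 + 13 + 1 + 13 + 12 + 21 = 74
Route C: 4 + 1 + 13 + 17 + 12 + 9 = 56

56 min — Route C is the shortest.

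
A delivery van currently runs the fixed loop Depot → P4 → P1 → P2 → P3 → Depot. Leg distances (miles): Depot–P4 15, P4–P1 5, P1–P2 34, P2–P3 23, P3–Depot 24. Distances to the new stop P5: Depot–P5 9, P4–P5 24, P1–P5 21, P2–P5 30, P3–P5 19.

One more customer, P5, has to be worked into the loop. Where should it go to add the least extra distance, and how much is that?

Insertion cost between consecutive stops i–j is d(i,P5) + d(P5,j) − d(i,j):
  between Depot and P4: 9 + 24 − 15 = 18
  between P4 and P1: 24 + 21 − 5 = 40
  between P1 and P2: 21 + 30 − 34 = 17
  between P2 and P3: 30 + 19 − 23 = 26
  between P3 and Depot: 19 + 9 − 24 = 4
Cheapest insertion is between P3 and Depot, adding 4.
New total = 101 + 4 = 105.

Adding 4 miles by placing P5 on the P3–Depot leg.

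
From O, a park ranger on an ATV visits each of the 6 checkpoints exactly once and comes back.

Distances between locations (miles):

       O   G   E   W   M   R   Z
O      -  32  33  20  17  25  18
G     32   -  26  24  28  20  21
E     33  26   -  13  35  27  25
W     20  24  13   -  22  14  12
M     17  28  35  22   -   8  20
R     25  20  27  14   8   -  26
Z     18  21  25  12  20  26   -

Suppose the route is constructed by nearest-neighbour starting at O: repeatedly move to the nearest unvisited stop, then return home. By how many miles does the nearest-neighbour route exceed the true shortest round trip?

The nearest-neighbour route is 17 miles longer than optimal.

From O: M=17, Z=18, W=20, R=25, G=32, E=33 → choose M (17).
From M: R=8, Z=20, W=22, G=28, E=35 → choose R (8).
From R: W=14, G=20, Z=26, E=27 → choose W (14).
From W: Z=12, E=13, G=24 → choose Z (12).
From Z: G=21, E=25 → choose G (21).
From G: E=26 → choose E (26).
NN route O → M → R → W → Z → G → E → O costs 131.
Optimal: O → M → R → G → E → W → Z → O costs 114 (by enumerating all 360 distinct tours).
Excess = 131 − 114 = 17.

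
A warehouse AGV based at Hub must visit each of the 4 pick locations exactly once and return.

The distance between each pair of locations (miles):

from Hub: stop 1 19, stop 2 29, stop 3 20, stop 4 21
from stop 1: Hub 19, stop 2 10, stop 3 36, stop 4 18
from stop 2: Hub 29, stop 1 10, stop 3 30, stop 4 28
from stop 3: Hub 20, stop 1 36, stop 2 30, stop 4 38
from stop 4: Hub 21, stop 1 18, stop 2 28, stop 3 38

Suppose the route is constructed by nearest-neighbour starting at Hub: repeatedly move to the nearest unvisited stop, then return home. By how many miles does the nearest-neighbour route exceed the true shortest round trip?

From Hub: stop 1=19, stop 3=20, stop 4=21, stop 2=29 → choose stop 1 (19).
From stop 1: stop 2=10, stop 4=18, stop 3=36 → choose stop 2 (10).
From stop 2: stop 4=28, stop 3=30 → choose stop 4 (28).
From stop 4: stop 3=38 → choose stop 3 (38).
NN route Hub → stop 1 → stop 2 → stop 4 → stop 3 → Hub costs 115.
Optimal: Hub → stop 3 → stop 2 → stop 1 → stop 4 → Hub costs 99 (by enumerating all 12 distinct tours).
Excess = 115 − 99 = 16.

Excess over optimum: 16 miles.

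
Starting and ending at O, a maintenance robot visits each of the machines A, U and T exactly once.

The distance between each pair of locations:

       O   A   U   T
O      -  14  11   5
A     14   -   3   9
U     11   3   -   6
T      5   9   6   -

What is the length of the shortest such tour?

With 3 stops there are 3!/2 = 3 distinct round trips (a route and its reverse cost the same).
O→A→U→T→O: 14+3+6+5 = 28
O→A→T→U→O: 14+9+6+11 = 40
O→U→A→T→O: 11+3+9+5 = 28
The minimum is 28.
One optimal route: O → A → U → T → O (or its reverse).

28 — the shortest possible round trip.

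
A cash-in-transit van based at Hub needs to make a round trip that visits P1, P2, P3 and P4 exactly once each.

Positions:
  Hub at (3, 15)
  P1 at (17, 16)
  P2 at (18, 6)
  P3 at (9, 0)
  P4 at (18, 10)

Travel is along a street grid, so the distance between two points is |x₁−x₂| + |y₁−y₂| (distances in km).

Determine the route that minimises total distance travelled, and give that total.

Hub→P1→P2→P3→P4→Hub: 15+11+15+19+20 = 80
Hub→P1→P2→P4→P3→Hub: 15+11+4+19+21 = 70
Hub→P1→P3→P2→P4→Hub: 15+24+15+4+20 = 78
Hub→P1→P3→P4→P2→Hub: 15+24+19+4+24 = 86
Hub→P1→P4→P2→P3→Hub: 15+7+4+15+21 = 62
Hub→P1→P4→P3→P2→Hub: 15+7+19+15+24 = 80
Hub→P2→P1→P3→P4→Hub: 24+11+24+19+20 = 98
Hub→P2→P1→P4→P3→Hub: 24+11+7+19+21 = 82
Hub→P2→P3→P1→P4→Hub: 24+15+24+7+20 = 90
Hub→P2→P4→P1→P3→Hub: 24+4+7+24+21 = 80
Hub→P3→P1→P2→P4→Hub: 21+24+11+4+20 = 80
Hub→P3→P2→P1→P4→Hub: 21+15+11+7+20 = 74
The minimum is 62.
One optimal route: Hub → P1 → P4 → P2 → P3 → Hub (or its reverse).

Minimum total distance: 62 km.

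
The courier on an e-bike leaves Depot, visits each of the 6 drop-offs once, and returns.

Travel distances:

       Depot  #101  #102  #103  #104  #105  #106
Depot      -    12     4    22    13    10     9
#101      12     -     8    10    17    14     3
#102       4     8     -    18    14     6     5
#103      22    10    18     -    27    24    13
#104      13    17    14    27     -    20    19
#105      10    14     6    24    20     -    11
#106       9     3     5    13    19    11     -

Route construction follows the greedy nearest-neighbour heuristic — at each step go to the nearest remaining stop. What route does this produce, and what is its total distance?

Total distance 79 via the nearest-neighbour route Depot → #102 → #106 → #101 → #103 → #105 → #104 → Depot.

At Depot the remaining stops are #102 4, #106 9, #105 10, #101 12, #104 13, #103 22; go to #102.
At #102 the remaining stops are #106 5, #105 6, #101 8, #104 14, #103 18; go to #106.
At #106 the remaining stops are #101 3, #105 11, #103 13, #104 19; go to #101.
At #101 the remaining stops are #103 10, #105 14, #104 17; go to #103.
At #103 the remaining stops are #105 24, #104 27; go to #105.
At #105 the remaining stops are #104 20; go to #104.
Return #104→Depot: 13.
Total = 4 + 5 + 3 + 10 + 24 + 20 + 13 = 79.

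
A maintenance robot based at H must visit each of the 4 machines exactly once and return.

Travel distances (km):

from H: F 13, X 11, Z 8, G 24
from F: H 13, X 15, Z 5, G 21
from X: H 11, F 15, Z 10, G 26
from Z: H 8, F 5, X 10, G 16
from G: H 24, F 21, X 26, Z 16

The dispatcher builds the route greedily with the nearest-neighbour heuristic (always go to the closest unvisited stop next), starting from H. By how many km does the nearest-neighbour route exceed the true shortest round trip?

From H: Z=8, X=11, F=13, G=24 → choose Z (8).
From Z: F=5, X=10, G=16 → choose F (5).
From F: X=15, G=21 → choose X (15).
From X: G=26 → choose G (26).
NN route H → Z → F → X → G → H costs 78.
Optimal: H → F → Z → G → X → H costs 71 (by enumerating all 12 distinct tours).
Excess = 78 − 71 = 7.

7 km longer than the optimal tour.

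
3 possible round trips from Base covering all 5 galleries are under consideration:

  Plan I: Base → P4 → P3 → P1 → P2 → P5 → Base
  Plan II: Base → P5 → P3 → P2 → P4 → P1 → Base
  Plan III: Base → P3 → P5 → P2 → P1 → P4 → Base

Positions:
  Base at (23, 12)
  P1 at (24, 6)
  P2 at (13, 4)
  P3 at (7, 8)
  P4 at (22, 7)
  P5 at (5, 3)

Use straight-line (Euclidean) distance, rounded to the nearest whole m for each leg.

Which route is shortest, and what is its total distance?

47 m — Plan III is the shortest.

Plan I: 5 + 15 + 17 + 11 + 8 + 20 = 76
Plan II: 20 + 5 + 7 + 9 + 2 + 6 = 49
Plan III: 16 + 5 + 8 + 11 + 2 + 5 = 47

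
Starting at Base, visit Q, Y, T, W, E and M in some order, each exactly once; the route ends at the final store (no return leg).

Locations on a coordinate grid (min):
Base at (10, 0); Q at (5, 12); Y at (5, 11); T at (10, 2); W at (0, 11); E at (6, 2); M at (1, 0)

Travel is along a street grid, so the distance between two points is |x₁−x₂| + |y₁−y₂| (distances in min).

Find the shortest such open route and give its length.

Minimum one-way distance = 31 min.

There are 6! = 720 possible orderings.
Base → Q → Y → T → W → E → M: 17+1+14+19+15+7 = 73
Base → Q → Y → T → W → M → E: 17+1+14+19+12+7 = 70
Base → Q → Y → T → E → W → M: 17+1+14+4+15+12 = 63
Base → Q → Y → T → E → M → W: 17+1+14+4+7+12 = 55
Base → Q → Y → T → M → W → E: 17+1+14+11+12+15 = 70
Base → Q → Y → T → M → E → W: 17+1+14+11+7+15 = 65
Base → Q → Y → W → T → E → M: 17+1+5+19+4+7 = 53
Base → Q → Y → W → T → M → E: 17+1+5+19+11+7 = 60
… (712 more)
Base → T → E → M → W → Y → Q: 2+4+7+12+5+1 = 31  ← best
The minimum is 31.
One shortest path: Base → T → E → M → W → Y → Q.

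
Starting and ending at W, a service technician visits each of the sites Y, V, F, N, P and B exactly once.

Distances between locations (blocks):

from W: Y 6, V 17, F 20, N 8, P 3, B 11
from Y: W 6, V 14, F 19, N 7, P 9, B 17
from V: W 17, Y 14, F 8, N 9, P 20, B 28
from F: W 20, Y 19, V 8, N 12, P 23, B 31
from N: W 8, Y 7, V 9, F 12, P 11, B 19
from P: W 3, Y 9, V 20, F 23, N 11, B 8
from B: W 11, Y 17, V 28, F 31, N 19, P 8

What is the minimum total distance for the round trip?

With 6 stops there are 6!/2 = 360 distinct round trips (a route and its reverse cost the same).
W→Y→V→F→N→P→B→W: 6+14+8+12+11+8+11 = 70
W→Y→V→F→N→B→P→W: 6+14+8+12+19+8+3 = 70
W→Y→V→F→P→N→B→W: 6+14+8+23+11+19+11 = 92
W→Y→V→F→P→B→N→W: 6+14+8+23+8+19+8 = 86
W→Y→V→F→B→N→P→W: 6+14+8+31+19+11+3 = 92
W→Y→V→F→B→P→N→W: 6+14+8+31+8+11+8 = 86
W→Y→V→N→F→P→B→W: 6+14+9+12+23+8+11 = 83
W→Y→V→N→F→B→P→W: 6+14+9+12+31+8+3 = 83
… (352 more)
The minimum is 70.
One optimal route: W → Y → V → F → N → P → B → W (or its reverse).

Minimum total distance: 70 blocks.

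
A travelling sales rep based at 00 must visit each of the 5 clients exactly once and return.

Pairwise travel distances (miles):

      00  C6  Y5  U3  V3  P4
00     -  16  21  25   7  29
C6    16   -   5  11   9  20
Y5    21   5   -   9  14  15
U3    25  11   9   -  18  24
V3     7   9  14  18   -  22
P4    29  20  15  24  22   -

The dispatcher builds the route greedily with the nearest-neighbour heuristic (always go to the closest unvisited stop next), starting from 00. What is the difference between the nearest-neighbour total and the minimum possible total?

3 miles longer than the optimal tour.

00: V3=7, C6=16, Y5=21, U3=25, P4=29 ⇒ V3
V3: C6=9, Y5=14, U3=18, P4=22 ⇒ C6
C6: Y5=5, U3=11, P4=20 ⇒ Y5
Y5: U3=9, P4=15 ⇒ U3
U3: P4=24 ⇒ P4
NN route 00 → V3 → C6 → Y5 → U3 → P4 → 00 costs 83.
Optimal: 00 → C6 → U3 → Y5 → P4 → V3 → 00 costs 80 (by enumerating all 60 distinct tours).
Excess = 83 − 80 = 3.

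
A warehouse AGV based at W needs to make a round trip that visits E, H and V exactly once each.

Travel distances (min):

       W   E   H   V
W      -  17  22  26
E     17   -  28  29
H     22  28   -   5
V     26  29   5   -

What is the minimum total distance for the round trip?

Minimum total distance: 73 min.

With 3 stops there are 3!/2 = 3 distinct round trips (a route and its reverse cost the same).
W - E - H - V - W: 17+28+5+26 = 76
W - E - V - H - W: 17+29+5+22 = 73
W - H - E - V - W: 22+28+29+26 = 105
The minimum is 73.
One optimal route: W → E → V → H → W (or its reverse).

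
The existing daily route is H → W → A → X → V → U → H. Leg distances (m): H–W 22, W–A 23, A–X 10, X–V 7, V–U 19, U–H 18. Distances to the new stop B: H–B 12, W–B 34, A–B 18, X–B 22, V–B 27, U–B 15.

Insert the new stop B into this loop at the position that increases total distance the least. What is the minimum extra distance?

Insertion cost between consecutive stops i–j is d(i,B) + d(B,j) − d(i,j):
  between H and W: 12 + 34 − 22 = 24
  between W and A: 34 + 18 − 23 = 29
  between A and X: 18 + 22 − 10 = 30
  between X and V: 22 + 27 − 7 = 42
  between V and U: 27 + 15 − 19 = 23
  between U and H: 15 + 12 − 18 = 9
Cheapest insertion is between U and H, adding 9.
New total = 99 + 9 = 108.

Adding 9 m by placing B on the U–H leg.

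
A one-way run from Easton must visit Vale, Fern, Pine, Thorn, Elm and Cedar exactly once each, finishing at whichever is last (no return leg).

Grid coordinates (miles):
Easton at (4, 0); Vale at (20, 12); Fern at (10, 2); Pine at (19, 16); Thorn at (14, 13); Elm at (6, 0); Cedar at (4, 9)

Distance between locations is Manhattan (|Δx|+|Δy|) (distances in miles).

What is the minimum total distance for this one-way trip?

There are 6! = 720 possible orderings.
Easton → Vale → Fern → Pine → Thorn → Elm → Cedar: 28+20+23+8+21+11 = 111
Easton → Vale → Fern → Pine → Thorn → Cedar → Elm: 28+20+23+8+14+11 = 104
Easton → Vale → Fern → Pine → Elm → Thorn → Cedar: 28+20+23+29+21+14 = 135
Easton → Vale → Fern → Pine → Elm → Cedar → Thorn: 28+20+23+29+11+14 = 125
Easton → Vale → Fern → Pine → Cedar → Thorn → Elm: 28+20+23+22+14+21 = 128
Easton → Vale → Fern → Pine → Cedar → Elm → Thorn: 28+20+23+22+11+21 = 125
Easton → Vale → Fern → Thorn → Pine → Elm → Cedar: 28+20+15+8+29+11 = 111
Easton → Vale → Fern → Thorn → Pine → Cedar → Elm: 28+20+15+8+22+11 = 104
… (712 more)
Easton → Elm → Fern → Cedar → Thorn → Vale → Pine: 2+6+13+14+7+5 = 47  ← best
The minimum is 47.
One shortest path: Easton → Elm → Fern → Cedar → Thorn → Vale → Pine.

47 miles — the minimum one-way total.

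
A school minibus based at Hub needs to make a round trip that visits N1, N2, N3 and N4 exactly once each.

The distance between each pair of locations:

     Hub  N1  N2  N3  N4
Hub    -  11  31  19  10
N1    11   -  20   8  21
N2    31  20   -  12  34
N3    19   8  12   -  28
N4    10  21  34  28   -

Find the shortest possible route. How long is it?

75 — the shortest possible round trip.

There are 12 distinct closed tours to check (reversals are equivalent).
Hub → N1 → N2 → N3 → N4 → Hub: 11+20+12+28+10 = 81
Hub → N1 → N2 → N4 → N3 → Hub: 11+20+34+28+19 = 112
Hub → N1 → N3 → N2 → N4 → Hub: 11+8+12+34+10 = 75
Hub → N1 → N3 → N4 → N2 → Hub: 11+8+28+34+31 = 112
Hub → N1 → N4 → N2 → N3 → Hub: 11+21+34+12+19 = 97
Hub → N1 → N4 → N3 → N2 → Hub: 11+21+28+12+31 = 103
Hub → N2 → N1 → N3 → N4 → Hub: 31+20+8+28+10 = 97
Hub → N2 → N1 → N4 → N3 → Hub: 31+20+21+28+19 = 119
Hub → N2 → N3 → N1 → N4 → Hub: 31+12+8+21+10 = 82
Hub → N2 → N4 → N1 → N3 → Hub: 31+34+21+8+19 = 113
Hub → N3 → N1 → N2 → N4 → Hub: 19+8+20+34+10 = 91
Hub → N3 → N2 → N1 → N4 → Hub: 19+12+20+21+10 = 82
The minimum is 75.
One optimal route: Hub → N1 → N3 → N2 → N4 → Hub (or its reverse).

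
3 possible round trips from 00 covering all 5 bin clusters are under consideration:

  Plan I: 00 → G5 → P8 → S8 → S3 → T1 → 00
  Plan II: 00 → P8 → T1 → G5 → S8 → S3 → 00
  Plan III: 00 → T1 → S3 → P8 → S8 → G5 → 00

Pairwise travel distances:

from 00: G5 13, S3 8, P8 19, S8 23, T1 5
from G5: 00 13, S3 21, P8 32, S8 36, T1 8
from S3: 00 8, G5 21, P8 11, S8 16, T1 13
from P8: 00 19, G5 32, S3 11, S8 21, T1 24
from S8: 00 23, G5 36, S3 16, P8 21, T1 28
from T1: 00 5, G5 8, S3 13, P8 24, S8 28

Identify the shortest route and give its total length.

99 — Plan III is the shortest.

Plan I: 13 + 32 + 21 + 16 + 13 + 5 = 100
Plan II: 19 + 24 + 8 + 36 + 16 + 8 = 111
Plan III: 5 + 13 + 11 + 21 + 36 + 13 = 99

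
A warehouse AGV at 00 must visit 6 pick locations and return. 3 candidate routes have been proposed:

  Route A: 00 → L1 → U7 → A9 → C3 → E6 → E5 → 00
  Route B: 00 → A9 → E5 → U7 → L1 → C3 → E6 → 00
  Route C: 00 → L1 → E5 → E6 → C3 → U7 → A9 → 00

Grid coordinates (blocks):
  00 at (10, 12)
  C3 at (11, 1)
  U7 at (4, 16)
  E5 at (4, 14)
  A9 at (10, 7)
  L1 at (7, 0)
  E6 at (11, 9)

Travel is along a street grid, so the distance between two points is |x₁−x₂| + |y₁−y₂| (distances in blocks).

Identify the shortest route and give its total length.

Route A: 15 + 19 + 15 + 7 + 8 + 12 + 8 = 84
Route B: 5 + 13 + 2 + 19 + 5 + 8 + 4 = 56
Route C: 15 + 17 + 12 + 8 + 22 + 15 + 5 = 94

56 blocks — Route B is the shortest.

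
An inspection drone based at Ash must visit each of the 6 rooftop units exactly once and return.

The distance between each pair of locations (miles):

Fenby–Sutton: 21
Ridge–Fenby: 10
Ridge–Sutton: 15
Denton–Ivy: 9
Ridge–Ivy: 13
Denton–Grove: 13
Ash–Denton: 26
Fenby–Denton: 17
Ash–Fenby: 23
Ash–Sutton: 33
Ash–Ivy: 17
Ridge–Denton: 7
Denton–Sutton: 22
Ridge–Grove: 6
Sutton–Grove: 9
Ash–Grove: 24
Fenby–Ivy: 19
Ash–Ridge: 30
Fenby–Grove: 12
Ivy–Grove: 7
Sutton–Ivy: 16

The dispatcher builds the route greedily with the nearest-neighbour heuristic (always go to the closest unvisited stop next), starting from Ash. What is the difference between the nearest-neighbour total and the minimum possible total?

16 miles longer than the optimal tour.

Ash: Ivy=17, Fenby=23, Grove=24, Denton=26, Ridge=30, Sutton=33 ⇒ Ivy
Ivy: Grove=7, Denton=9, Ridge=13, Sutton=16, Fenby=19 ⇒ Grove
Grove: Ridge=6, Sutton=9, Fenby=12, Denton=13 ⇒ Ridge
Ridge: Denton=7, Fenby=10, Sutton=15 ⇒ Denton
Denton: Fenby=17, Sutton=22 ⇒ Fenby
Fenby: Sutton=21 ⇒ Sutton
NN route Ash → Ivy → Grove → Ridge → Denton → Fenby → Sutton → Ash costs 108.
Optimal: Ash → Fenby → Sutton → Grove → Ridge → Denton → Ivy → Ash costs 92 (by enumerating all 360 distinct tours).
Excess = 108 − 92 = 16.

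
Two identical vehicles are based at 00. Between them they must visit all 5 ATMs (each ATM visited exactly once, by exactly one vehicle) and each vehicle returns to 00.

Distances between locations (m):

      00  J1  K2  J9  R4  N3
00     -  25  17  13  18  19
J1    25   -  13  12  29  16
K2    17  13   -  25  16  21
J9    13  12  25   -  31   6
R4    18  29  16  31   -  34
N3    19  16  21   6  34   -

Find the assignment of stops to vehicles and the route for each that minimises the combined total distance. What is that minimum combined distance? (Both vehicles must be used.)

101 m — the smallest possible combined total.

There are 2^4 − 1 = 15 ways to divide the 5 stops into two non-empty groups. For each, the best each vehicle can do is its own shortest tour through its group:
  {J1} + {K2, J9, R4, N3}: 50 + 74 = 124
  {K2} + {J1, J9, R4, N3}: 34 + 82 = 116
  {J1, K2} + {J9, R4, N3}: 55 + 71 = 126
  {J9} + {J1, K2, R4, N3}: 26 + 82 = 108
  {J1, J9} + {K2, R4, N3}: 50 + 74 = 124
  {K2, J9} + {J1, R4, N3}: 55 + 82 = 137
  … (15 splits in total)
  {R4} + {J1, K2, J9, N3}: 36 + 65 = 101  ← best
Best: vehicle 1 00 → R4 → 00 = 36; vehicle 2 00 → K2 → J1 → N3 → J9 → 00 = 65; combined 101.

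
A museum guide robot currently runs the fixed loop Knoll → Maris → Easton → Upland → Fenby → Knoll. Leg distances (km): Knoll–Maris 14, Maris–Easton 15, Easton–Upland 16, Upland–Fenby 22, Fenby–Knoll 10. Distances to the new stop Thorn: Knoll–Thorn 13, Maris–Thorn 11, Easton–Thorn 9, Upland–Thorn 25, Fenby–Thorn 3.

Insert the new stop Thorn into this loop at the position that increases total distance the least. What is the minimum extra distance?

Insertion cost between consecutive stops i–j is d(i,Thorn) + d(Thorn,j) − d(i,j):
  between Knoll and Maris: 13 + 11 − 14 = 10
  between Maris and Easton: 11 + 9 − 15 = 5
  between Easton and Upland: 9 + 25 − 16 = 18
  between Upland and Fenby: 25 + 3 − 22 = 6
  between Fenby and Knoll: 3 + 13 − 10 = 6
Cheapest insertion is between Maris and Easton, adding 5.
New total = 77 + 5 = 82.

Adding 5 km by placing Thorn on the Maris–Easton leg.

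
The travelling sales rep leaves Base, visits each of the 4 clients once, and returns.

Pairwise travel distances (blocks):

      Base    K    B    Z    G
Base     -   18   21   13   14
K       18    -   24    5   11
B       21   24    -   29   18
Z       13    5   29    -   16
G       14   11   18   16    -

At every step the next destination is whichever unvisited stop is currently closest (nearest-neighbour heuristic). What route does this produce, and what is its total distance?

From Base: distances to unvisited — Z=13, G=14, K=18, B=21. Nearest is Z (13).
From Z: distances to unvisited — K=5, G=16, B=29. Nearest is K (5).
From K: distances to unvisited — G=11, B=24. Nearest is G (11).
From G: distances to unvisited — B=18. Nearest is B (18).
Return B→Base: 21.
Total = 13 + 5 + 11 + 18 + 21 = 68.

Total distance 68 blocks via the nearest-neighbour route Base → Z → K → G → B → Base.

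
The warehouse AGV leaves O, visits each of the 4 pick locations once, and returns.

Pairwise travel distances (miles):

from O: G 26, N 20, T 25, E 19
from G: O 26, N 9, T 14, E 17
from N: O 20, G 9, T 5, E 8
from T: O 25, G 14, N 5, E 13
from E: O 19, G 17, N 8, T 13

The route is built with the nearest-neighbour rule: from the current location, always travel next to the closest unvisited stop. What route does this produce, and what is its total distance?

Total distance 72 miles via the nearest-neighbour route O → E → N → T → G → O.

O → [E:19 / N:20 / T:25 / G:26] → E (19)
E → [N:8 / T:13 / G:17] → N (8)
N → [T:5 / G:9] → T (5)
T → [G:14] → G (14)
Return G→O: 26.
Total = 19 + 8 + 5 + 14 + 26 = 72.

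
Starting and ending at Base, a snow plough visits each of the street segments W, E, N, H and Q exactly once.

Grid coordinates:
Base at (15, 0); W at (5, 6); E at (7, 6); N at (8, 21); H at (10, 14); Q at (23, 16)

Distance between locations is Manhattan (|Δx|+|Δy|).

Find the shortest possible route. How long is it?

With 5 stops there are 5!/2 = 60 distinct round trips (a route and its reverse cost the same).
Base-W-E-N-H-Q-Base: 16+2+16+9+15+24 = 82
Base-W-E-N-Q-H-Base: 16+2+16+20+15+19 = 88
Base-W-E-H-N-Q-Base: 16+2+11+9+20+24 = 82
Base-W-E-H-Q-N-Base: 16+2+11+15+20+28 = 92
Base-W-E-Q-N-H-Base: 16+2+26+20+9+19 = 92
Base-W-E-Q-H-N-Base: 16+2+26+15+9+28 = 96
Base-W-N-E-H-Q-Base: 16+18+16+11+15+24 = 100
Base-W-N-E-Q-H-Base: 16+18+16+26+15+19 = 110
Base-W-N-H-E-Q-Base: 16+18+9+11+26+24 = 104
Base-W-N-H-Q-E-Base: 16+18+9+15+26+14 = 98
Base-W-N-Q-E-H-Base: 16+18+20+26+11+19 = 110
Base-W-N-Q-H-E-Base: 16+18+20+15+11+14 = 94
Base-W-H-E-N-Q-Base: 16+13+11+16+20+24 = 100
Base-W-H-E-Q-N-Base: 16+13+11+26+20+28 = 114
… (46 more)
The minimum is 82.
One optimal route: Base → W → E → N → H → Q → Base (or its reverse).

Shortest round trip = 82.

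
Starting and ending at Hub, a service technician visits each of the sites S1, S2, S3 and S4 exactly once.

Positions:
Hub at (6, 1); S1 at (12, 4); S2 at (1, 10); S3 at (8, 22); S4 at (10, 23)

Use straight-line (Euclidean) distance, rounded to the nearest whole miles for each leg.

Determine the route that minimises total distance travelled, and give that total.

52 miles — the shortest possible round trip.

There are 12 distinct closed tours to check (reversals are equivalent).
Hub → S1 → S2 → S3 → S4 → Hub: 7+13+14+2+22 = 58
Hub → S1 → S2 → S4 → S3 → Hub: 7+13+16+2+21 = 59
Hub → S1 → S3 → S2 → S4 → Hub: 7+18+14+16+22 = 77
Hub → S1 → S3 → S4 → S2 → Hub: 7+18+2+16+10 = 53
Hub → S1 → S4 → S2 → S3 → Hub: 7+19+16+14+21 = 77
Hub → S1 → S4 → S3 → S2 → Hub: 7+19+2+14+10 = 52
Hub → S2 → S1 → S3 → S4 → Hub: 10+13+18+2+22 = 65
Hub → S2 → S1 → S4 → S3 → Hub: 10+13+19+2+21 = 65
Hub → S2 → S3 → S1 → S4 → Hub: 10+14+18+19+22 = 83
Hub → S2 → S4 → S1 → S3 → Hub: 10+16+19+18+21 = 84
Hub → S3 → S1 → S2 → S4 → Hub: 21+18+13+16+22 = 90
Hub → S3 → S2 → S1 → S4 → Hub: 21+14+13+19+22 = 89
The minimum is 52.
One optimal route: Hub → S1 → S4 → S3 → S2 → Hub (or its reverse).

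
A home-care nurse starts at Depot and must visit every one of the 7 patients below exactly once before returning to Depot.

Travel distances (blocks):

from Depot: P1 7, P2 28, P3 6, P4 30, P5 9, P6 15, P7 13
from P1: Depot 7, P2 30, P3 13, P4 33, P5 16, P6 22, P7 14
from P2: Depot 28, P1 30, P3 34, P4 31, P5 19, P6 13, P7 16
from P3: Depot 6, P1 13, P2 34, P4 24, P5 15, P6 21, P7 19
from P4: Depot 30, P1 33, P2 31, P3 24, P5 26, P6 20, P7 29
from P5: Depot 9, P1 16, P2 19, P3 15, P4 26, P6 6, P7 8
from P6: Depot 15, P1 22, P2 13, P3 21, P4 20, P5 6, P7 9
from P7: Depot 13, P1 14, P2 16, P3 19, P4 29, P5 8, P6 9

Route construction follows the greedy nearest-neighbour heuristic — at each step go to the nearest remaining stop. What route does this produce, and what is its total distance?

Depot → [P3:6 / P1:7 / P5:9 / P7:13 / P6:15 / P2:28 / P4:30] → P3 (6)
P3 → [P1:13 / P5:15 / P7:19 / P6:21 / P4:24 / P2:34] → P1 (13)
P1 → [P7:14 / P5:16 / P6:22 / P2:30 / P4:33] → P7 (14)
P7 → [P5:8 / P6:9 / P2:16 / P4:29] → P5 (8)
P5 → [P6:6 / P2:19 / P4:26] → P6 (6)
P6 → [P2:13 / P4:20] → P2 (13)
P2 → [P4:31] → P4 (31)
Return P4→Depot: 30.
Total = 6 + 13 + 14 + 8 + 6 + 13 + 31 + 30 = 121.

121 blocks along Depot → P3 → P1 → P7 → P5 → P6 → P2 → P4 → Depot.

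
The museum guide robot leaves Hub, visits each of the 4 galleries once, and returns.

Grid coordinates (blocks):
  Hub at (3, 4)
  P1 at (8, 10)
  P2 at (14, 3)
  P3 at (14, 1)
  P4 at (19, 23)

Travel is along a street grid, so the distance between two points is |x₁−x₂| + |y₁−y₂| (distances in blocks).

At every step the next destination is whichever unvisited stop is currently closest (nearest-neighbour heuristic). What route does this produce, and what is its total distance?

88 blocks along Hub → P1 → P2 → P3 → P4 → Hub.

At Hub the remaining stops are P1 11, P2 12, P3 14, P4 35; go to P1.
At P1 the remaining stops are P2 13, P3 15, P4 24; go to P2.
At P2 the remaining stops are P3 2, P4 25; go to P3.
At P3 the remaining stops are P4 27; go to P4.
Return P4→Hub: 35.
Total = 11 + 13 + 2 + 27 + 35 = 88.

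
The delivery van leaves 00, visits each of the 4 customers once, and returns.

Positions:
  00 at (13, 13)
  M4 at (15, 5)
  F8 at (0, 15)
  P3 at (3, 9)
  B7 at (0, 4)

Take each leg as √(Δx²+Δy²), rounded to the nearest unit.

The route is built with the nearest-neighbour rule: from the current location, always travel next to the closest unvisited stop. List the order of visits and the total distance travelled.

51 along 00 → M4 → P3 → B7 → F8 → 00.

At 00 the remaining stops are M4 8, P3 11, F8 13, B7 16; go to M4.
At M4 the remaining stops are P3 13, B7 15, F8 18; go to P3.
At P3 the remaining stops are B7 6, F8 7; go to B7.
At B7 the remaining stops are F8 11; go to F8.
Return F8→00: 13.
Total = 8 + 13 + 6 + 11 + 13 = 51.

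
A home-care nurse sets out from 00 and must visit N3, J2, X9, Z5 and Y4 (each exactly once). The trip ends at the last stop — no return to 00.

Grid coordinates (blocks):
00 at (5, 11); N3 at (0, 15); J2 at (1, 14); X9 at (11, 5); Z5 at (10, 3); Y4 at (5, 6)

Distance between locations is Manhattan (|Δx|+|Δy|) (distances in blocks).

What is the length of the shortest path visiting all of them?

There are 5! = 120 possible orderings.
00 - N3 - J2 - X9 - Z5 - Y4: 9+2+19+3+8 = 41
00 - N3 - J2 - X9 - Y4 - Z5: 9+2+19+7+8 = 45
00 - N3 - J2 - Z5 - X9 - Y4: 9+2+20+3+7 = 41
00 - N3 - J2 - Z5 - Y4 - X9: 9+2+20+8+7 = 46
00 - N3 - J2 - Y4 - X9 - Z5: 9+2+12+7+3 = 33
00 - N3 - J2 - Y4 - Z5 - X9: 9+2+12+8+3 = 34
00 - N3 - X9 - J2 - Z5 - Y4: 9+21+19+20+8 = 77
00 - N3 - X9 - J2 - Y4 - Z5: 9+21+19+12+8 = 69
00 - N3 - X9 - Z5 - J2 - Y4: 9+21+3+20+12 = 65
00 - N3 - X9 - Z5 - Y4 - J2: 9+21+3+8+12 = 53
00 - N3 - X9 - Y4 - J2 - Z5: 9+21+7+12+20 = 69
00 - N3 - X9 - Y4 - Z5 - J2: 9+21+7+8+20 = 65
00 - N3 - Z5 - J2 - X9 - Y4: 9+22+20+19+7 = 77
00 - N3 - Z5 - J2 - Y4 - X9: 9+22+20+12+7 = 70
… (106 more)
The minimum is 33.
One shortest path: 00 → N3 → J2 → Y4 → X9 → Z5.

33 blocks — the minimum one-way total.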